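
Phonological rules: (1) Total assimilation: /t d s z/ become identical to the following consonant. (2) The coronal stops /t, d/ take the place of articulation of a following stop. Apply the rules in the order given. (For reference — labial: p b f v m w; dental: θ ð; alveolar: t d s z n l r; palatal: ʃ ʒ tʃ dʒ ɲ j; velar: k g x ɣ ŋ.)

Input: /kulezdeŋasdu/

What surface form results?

[kuleddeŋaddu]

Rule 1: /z/ before /d/ → [d] (total assimilation)
Rule 1: /s/ before /d/ → [d] (total assimilation)
After rule 1: kuleddeŋaddu
Rule 2: no segment meets the rule's conditions; no change.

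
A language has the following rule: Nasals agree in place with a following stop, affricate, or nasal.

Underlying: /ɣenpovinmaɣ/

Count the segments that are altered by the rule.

2

/n/ before /p/ (labial) → [m]
/n/ before /m/ (labial) → [m]
2 segments change.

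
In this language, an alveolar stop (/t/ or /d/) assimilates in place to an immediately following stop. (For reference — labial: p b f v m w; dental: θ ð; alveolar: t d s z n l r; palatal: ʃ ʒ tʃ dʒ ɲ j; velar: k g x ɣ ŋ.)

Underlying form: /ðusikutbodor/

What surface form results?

/t/ before /b/ (labial) → [p]

[ðusikupbodor]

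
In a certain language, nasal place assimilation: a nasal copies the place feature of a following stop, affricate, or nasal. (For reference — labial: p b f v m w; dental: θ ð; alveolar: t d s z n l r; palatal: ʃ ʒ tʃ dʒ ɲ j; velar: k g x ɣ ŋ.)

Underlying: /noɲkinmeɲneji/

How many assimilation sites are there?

3

/ɲ/ before /k/ (velar) → [ŋ]
/n/ before /m/ (labial) → [m]
/ɲ/ before /n/ (alveolar) → [n]
3 segments change.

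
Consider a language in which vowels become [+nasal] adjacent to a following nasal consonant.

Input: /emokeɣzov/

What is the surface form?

[ẽmokeɣzov]

/e/ before nasal /m/ → [ẽ]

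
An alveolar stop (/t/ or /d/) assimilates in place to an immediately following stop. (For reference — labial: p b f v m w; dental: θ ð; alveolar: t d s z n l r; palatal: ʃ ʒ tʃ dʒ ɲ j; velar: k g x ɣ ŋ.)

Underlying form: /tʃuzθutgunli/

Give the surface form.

[tʃuzθukgunli]

/t/ before /g/ (velar) → [k]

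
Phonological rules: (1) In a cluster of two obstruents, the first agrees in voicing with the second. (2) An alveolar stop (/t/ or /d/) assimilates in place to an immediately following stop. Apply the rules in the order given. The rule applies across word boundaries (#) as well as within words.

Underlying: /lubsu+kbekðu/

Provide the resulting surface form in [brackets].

Rule 1: /b/ before /s/ (voiceless) → [p]
Rule 1: /k/ before /b/ (voiced) → [g]
Rule 1: /k/ before /ð/ (voiced) → [g]
After rule 1: lupsu+gbegðu
Rule 2: no segment meets the rule's conditions; no change.

[lupsu+gbegðu]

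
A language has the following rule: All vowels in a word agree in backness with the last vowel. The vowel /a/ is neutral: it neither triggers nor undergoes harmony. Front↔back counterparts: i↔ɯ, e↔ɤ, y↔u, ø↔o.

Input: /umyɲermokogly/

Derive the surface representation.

/u/ harmonizes with /y/ ([-back]) → [y]
/o/ harmonizes with /y/ ([-back]) → [ø]
/o/ harmonizes with /y/ ([-back]) → [ø]

[ymyɲermøkøgly]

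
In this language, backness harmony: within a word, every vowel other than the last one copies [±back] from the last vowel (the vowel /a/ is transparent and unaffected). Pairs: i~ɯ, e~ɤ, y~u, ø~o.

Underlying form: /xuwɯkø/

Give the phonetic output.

[xywikø]

/u/ harmonizes with /ø/ ([-back]) → [y]
/ɯ/ harmonizes with /ø/ ([-back]) → [i]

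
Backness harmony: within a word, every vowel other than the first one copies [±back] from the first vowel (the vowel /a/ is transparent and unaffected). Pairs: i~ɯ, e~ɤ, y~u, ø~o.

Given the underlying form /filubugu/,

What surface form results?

/u/ harmonizes with /i/ ([-back]) → [y]
/u/ harmonizes with /i/ ([-back]) → [y]
/u/ harmonizes with /i/ ([-back]) → [y]

[filybygy]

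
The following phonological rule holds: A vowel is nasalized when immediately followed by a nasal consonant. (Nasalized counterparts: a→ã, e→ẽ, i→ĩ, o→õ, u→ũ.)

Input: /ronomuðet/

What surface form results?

[rõnõmuðet]

/o/ before nasal /n/ → [õ]
/o/ before nasal /m/ → [õ]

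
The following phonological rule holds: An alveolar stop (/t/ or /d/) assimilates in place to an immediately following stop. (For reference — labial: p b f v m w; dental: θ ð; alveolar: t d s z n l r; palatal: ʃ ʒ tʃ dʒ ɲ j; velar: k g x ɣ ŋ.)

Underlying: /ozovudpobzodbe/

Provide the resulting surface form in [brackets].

[ozovubpobzobbe]

/d/ before /p/ (labial) → [b]
/d/ before /b/ (labial) → [b]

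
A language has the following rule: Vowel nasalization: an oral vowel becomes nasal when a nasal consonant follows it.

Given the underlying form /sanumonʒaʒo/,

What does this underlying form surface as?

/a/ before nasal /n/ → [ã]
/u/ before nasal /m/ → [ũ]
/o/ before nasal /n/ → [õ]

[sãnũmõnʒaʒo]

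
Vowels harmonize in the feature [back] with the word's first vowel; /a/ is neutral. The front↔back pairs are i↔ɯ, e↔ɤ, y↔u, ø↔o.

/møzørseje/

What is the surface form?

no segment meets the rule's conditions; no change.

[møzørseje]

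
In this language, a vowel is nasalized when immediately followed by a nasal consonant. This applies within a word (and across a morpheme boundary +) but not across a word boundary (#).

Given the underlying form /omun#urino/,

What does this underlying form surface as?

[õmũn#urĩno]

/o/ before nasal /m/ → [õ]
/u/ before nasal /n/ → [ũ]
/i/ before nasal /n/ → [ĩ]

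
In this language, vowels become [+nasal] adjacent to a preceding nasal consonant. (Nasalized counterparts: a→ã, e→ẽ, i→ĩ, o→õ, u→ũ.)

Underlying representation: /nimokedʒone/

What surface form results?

/i/ after nasal /n/ → [ĩ]
/o/ after nasal /m/ → [õ]
/e/ after nasal /n/ → [ẽ]

[nĩmõkedʒonẽ]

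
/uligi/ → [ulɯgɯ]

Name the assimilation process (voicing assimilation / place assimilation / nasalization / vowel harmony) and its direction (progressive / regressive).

/i/→[ɯ] /i/→[ɯ].
Vowels agree with the first vowel, so the harmony is progressive.

vowel harmony, progressive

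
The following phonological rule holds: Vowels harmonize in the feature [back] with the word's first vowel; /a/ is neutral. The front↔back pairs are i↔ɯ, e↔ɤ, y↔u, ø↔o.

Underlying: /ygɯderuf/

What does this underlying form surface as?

[ygideryf]

/ɯ/ harmonizes with /y/ ([-back]) → [i]
/u/ harmonizes with /y/ ([-back]) → [y]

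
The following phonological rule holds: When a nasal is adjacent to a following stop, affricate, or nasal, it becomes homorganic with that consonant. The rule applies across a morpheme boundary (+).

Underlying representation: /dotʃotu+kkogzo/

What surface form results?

no segment meets the rule's conditions; no change.

[dotʃotu+kkogzo]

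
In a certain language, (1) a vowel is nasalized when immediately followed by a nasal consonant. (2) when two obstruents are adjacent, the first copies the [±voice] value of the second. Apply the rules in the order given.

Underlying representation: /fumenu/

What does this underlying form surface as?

[fũmẽnu]

Rule 1: /u/ before nasal /m/ → [ũ]
Rule 1: /e/ before nasal /n/ → [ẽ]
After rule 1: fũmẽnu
Rule 2: no segment meets the rule's conditions; no change.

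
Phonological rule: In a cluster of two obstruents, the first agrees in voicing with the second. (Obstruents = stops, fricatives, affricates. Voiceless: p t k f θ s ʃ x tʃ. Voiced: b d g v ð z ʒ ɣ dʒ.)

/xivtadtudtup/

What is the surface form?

/v/ before /t/ (voiceless) → [f]
/d/ before /t/ (voiceless) → [t]
/d/ before /t/ (voiceless) → [t]

[xiftattuttup]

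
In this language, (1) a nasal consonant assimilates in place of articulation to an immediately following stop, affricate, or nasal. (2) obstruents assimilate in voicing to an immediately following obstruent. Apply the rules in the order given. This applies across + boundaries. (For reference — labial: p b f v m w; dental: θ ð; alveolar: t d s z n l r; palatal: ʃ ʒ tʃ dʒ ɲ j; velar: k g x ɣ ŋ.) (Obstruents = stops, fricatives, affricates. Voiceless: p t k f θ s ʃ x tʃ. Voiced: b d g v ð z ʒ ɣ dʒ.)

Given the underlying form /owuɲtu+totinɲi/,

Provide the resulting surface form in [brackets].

[owuntu+totiɲɲi]

Rule 1: /ɲ/ before /t/ (alveolar) → [n]
Rule 1: /n/ before /ɲ/ (palatal) → [ɲ]
After rule 1: owuntu+totiɲɲi
Rule 2: no segment meets the rule's conditions; no change.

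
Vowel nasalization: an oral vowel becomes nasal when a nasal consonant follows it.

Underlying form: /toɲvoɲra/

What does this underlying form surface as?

/o/ before nasal /ɲ/ → [õ]
/o/ before nasal /ɲ/ → [õ]

[tõɲvõɲra]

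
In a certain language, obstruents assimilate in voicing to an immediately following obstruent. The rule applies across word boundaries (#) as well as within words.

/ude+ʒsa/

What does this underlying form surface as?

[ude+ʃsa]

/ʒ/ before /s/ (voiceless) → [ʃ]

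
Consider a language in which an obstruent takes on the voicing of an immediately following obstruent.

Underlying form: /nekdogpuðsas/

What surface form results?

[negdokpuθsas]

/k/ before /d/ (voiced) → [g]
/g/ before /p/ (voiceless) → [k]
/ð/ before /s/ (voiceless) → [θ]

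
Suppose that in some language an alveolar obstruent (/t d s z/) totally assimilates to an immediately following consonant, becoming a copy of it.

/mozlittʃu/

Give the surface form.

[mollitʃtʃu]

/z/ before /l/ → [l] (total assimilation)
/t/ before /tʃ/ → [tʃ] (total assimilation)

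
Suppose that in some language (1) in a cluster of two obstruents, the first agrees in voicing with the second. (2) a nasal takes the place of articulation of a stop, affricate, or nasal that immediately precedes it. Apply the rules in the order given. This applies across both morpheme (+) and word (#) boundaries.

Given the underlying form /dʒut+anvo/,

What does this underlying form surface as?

[dʒut+anvo]

Rule 1: no segment meets the rule's conditions; no change.
After rule 1: dʒut+anvo
Rule 2: no segment meets the rule's conditions; no change.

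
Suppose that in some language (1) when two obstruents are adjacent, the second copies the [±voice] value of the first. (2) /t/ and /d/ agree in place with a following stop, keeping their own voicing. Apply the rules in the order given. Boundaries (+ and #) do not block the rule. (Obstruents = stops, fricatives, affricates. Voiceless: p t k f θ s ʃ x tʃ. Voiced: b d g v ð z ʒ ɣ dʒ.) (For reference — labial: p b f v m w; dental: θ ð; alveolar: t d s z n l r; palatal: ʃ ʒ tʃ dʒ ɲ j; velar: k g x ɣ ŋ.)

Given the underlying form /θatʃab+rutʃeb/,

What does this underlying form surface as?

[θatʃab+rutʃeb]

Rule 1: no segment meets the rule's conditions; no change.
After rule 1: θatʃab+rutʃeb
Rule 2: no segment meets the rule's conditions; no change.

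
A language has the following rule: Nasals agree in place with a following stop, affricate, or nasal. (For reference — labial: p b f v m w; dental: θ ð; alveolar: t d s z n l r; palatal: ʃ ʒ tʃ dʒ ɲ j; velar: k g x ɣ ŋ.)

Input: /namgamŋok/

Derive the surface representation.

/m/ before /g/ (velar) → [ŋ]
/m/ before /ŋ/ (velar) → [ŋ]

[naŋgaŋŋok]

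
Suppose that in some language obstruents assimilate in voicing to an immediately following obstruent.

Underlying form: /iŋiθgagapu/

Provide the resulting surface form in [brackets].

[iŋiðgagapu]

/θ/ before /g/ (voiced) → [ð]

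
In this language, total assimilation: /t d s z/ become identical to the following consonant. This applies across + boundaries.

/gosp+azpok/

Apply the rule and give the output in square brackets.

/s/ before /p/ → [p] (total assimilation)
/z/ before /p/ → [p] (total assimilation)

[gopp+appok]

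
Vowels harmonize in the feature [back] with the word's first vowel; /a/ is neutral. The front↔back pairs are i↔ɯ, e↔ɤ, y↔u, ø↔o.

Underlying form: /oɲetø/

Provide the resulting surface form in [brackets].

[oɲɤto]

/e/ harmonizes with /o/ ([+back]) → [ɤ]
/ø/ harmonizes with /o/ ([+back]) → [o]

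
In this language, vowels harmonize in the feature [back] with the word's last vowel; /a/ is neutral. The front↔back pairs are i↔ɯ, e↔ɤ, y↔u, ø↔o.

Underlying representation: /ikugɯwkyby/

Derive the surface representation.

[ikygiwkyby]

/u/ harmonizes with /y/ ([-back]) → [y]
/ɯ/ harmonizes with /y/ ([-back]) → [i]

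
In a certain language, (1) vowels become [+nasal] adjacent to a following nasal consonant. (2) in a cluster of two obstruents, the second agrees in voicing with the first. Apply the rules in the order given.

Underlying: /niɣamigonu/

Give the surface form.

[niɣãmigõnu]

Rule 1: /a/ before nasal /m/ → [ã]
Rule 1: /o/ before nasal /n/ → [õ]
After rule 1: niɣãmigõnu
Rule 2: no segment meets the rule's conditions; no change.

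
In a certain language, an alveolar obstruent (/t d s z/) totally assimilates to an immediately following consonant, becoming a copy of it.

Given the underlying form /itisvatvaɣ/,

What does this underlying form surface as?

/s/ before /v/ → [v] (total assimilation)
/t/ before /v/ → [v] (total assimilation)

[itivvavvaɣ]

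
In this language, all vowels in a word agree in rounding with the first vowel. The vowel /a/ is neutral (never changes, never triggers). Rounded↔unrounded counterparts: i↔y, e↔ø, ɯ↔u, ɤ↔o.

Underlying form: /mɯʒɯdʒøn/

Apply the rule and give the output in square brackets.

[mɯʒɯdʒen]

/ø/ harmonizes with /ɯ/ ([-round]) → [e]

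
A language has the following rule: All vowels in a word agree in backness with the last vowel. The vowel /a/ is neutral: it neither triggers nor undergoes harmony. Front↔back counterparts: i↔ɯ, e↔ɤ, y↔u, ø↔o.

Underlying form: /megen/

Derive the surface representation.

no segment meets the rule's conditions; no change.

[megen]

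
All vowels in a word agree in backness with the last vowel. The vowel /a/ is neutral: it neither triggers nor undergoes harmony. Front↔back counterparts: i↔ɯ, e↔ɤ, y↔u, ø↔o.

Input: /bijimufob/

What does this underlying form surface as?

[bɯjɯmufob]

/i/ harmonizes with /o/ ([+back]) → [ɯ]
/i/ harmonizes with /o/ ([+back]) → [ɯ]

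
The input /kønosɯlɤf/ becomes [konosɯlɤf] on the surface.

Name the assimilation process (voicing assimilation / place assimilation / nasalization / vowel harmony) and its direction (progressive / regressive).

vowel harmony, regressive

/ø/→[o].
Vowels agree with the last vowel, so the harmony is regressive.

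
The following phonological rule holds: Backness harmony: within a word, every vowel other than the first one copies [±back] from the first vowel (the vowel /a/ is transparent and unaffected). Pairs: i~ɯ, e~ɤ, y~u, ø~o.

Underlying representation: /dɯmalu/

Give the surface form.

no segment meets the rule's conditions; no change.

[dɯmalu]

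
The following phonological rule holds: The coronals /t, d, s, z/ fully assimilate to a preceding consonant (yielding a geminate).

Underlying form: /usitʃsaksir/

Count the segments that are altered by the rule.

2

/s/ after /tʃ/ → [tʃ] (total assimilation)
/s/ after /k/ → [k] (total assimilation)
2 segments change.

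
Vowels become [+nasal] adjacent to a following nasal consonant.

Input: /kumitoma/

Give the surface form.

/u/ before nasal /m/ → [ũ]
/o/ before nasal /m/ → [õ]

[kũmitõma]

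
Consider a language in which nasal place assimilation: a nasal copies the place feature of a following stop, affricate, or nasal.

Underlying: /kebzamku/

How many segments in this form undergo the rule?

1

/m/ before /k/ (velar) → [ŋ]
1 segment changes.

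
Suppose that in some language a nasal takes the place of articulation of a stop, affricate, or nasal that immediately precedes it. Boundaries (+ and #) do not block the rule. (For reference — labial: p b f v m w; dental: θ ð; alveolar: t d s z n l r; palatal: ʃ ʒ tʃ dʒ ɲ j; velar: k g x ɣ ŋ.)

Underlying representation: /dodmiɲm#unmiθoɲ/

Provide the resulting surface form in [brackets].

/m/ after /d/ (alveolar) → [n]
/m/ after /ɲ/ (palatal) → [ɲ]
/m/ after /n/ (alveolar) → [n]

[dodniɲɲ#unniθoɲ]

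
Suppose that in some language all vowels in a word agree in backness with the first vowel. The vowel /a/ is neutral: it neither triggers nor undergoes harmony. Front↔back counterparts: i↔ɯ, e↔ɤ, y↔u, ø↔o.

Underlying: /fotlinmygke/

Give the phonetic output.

/i/ harmonizes with /o/ ([+back]) → [ɯ]
/y/ harmonizes with /o/ ([+back]) → [u]
/e/ harmonizes with /o/ ([+back]) → [ɤ]

[fotlɯnmugkɤ]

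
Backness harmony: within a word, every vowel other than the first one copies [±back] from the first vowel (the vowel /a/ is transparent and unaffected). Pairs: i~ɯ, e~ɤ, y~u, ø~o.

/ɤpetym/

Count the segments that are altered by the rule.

/e/ harmonizes with /ɤ/ ([+back]) → [ɤ]
/y/ harmonizes with /ɤ/ ([+back]) → [u]
2 segments change.

2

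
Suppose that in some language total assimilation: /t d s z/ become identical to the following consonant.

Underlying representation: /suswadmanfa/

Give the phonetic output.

/s/ before /w/ → [w] (total assimilation)
/d/ before /m/ → [m] (total assimilation)

[suwwammanfa]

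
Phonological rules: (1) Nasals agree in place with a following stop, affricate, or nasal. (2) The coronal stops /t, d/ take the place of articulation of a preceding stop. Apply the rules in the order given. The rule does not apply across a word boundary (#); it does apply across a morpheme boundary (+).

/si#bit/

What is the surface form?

Rule 1: no segment meets the rule's conditions; no change.
After rule 1: si#bit
Rule 2: no segment meets the rule's conditions; no change.

[si#bit]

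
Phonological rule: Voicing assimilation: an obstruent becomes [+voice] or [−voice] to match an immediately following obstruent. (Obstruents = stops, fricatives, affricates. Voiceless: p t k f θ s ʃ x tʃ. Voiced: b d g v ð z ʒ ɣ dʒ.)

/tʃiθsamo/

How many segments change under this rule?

No segment meets the rule's conditions.

0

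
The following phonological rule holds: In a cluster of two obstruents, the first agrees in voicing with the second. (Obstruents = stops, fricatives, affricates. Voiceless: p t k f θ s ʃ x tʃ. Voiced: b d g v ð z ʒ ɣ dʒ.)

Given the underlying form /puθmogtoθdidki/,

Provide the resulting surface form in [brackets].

/g/ before /t/ (voiceless) → [k]
/θ/ before /d/ (voiced) → [ð]
/d/ before /k/ (voiceless) → [t]

[puθmoktoðditki]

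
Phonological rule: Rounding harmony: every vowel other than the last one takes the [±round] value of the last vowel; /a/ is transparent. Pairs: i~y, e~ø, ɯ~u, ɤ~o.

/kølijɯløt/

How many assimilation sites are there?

2

/i/ harmonizes with /ø/ ([+round]) → [y]
/ɯ/ harmonizes with /ø/ ([+round]) → [u]
2 segments change.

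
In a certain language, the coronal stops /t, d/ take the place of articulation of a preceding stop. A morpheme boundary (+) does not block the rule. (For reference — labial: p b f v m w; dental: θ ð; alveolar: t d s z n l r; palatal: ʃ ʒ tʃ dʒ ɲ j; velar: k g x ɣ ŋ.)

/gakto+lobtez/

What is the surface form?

[gakko+lobpez]

/t/ after /k/ (velar) → [k]
/t/ after /b/ (labial) → [p]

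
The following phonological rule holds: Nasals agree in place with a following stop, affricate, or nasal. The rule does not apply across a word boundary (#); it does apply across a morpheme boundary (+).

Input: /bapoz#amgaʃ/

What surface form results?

/m/ before /g/ (velar) → [ŋ]

[bapoz#aŋgaʃ]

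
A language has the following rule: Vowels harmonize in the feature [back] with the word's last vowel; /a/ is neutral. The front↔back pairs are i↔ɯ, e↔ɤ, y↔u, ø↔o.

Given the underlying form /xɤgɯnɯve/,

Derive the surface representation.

[xeginive]

/ɤ/ harmonizes with /e/ ([-back]) → [e]
/ɯ/ harmonizes with /e/ ([-back]) → [i]
/ɯ/ harmonizes with /e/ ([-back]) → [i]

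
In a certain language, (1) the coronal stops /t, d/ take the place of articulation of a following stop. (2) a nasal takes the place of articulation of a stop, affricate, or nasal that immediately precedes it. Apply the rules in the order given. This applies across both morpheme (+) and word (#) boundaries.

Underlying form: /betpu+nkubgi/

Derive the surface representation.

Rule 1: /t/ before /p/ (labial) → [p]
After rule 1: beppu+nkubgi
Rule 2: no segment meets the rule's conditions; no change.

[beppu+nkubgi]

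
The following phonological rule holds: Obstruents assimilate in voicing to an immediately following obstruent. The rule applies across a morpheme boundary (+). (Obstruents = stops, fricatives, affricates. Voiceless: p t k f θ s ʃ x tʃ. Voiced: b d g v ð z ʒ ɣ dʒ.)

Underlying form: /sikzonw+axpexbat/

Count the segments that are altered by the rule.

2

/k/ before /z/ (voiced) → [g]
/x/ before /b/ (voiced) → [ɣ]
2 segments change.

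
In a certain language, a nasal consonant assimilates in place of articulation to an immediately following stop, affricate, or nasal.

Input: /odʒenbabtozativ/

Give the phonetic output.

[odʒembabtozativ]

/n/ before /b/ (labial) → [m]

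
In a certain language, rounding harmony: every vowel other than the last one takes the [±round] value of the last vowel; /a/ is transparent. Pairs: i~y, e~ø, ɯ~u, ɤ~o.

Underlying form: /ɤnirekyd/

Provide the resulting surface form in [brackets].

/ɤ/ harmonizes with /y/ ([+round]) → [o]
/i/ harmonizes with /y/ ([+round]) → [y]
/e/ harmonizes with /y/ ([+round]) → [ø]

[onyrøkyd]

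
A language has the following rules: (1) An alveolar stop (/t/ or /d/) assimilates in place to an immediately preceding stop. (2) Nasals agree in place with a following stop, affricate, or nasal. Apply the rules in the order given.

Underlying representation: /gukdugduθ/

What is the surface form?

Rule 1: /d/ after /k/ (velar) → [g]
Rule 1: /d/ after /g/ (velar) → [g]
After rule 1: gukgugguθ
Rule 2: no segment meets the rule's conditions; no change.

[gukgugguθ]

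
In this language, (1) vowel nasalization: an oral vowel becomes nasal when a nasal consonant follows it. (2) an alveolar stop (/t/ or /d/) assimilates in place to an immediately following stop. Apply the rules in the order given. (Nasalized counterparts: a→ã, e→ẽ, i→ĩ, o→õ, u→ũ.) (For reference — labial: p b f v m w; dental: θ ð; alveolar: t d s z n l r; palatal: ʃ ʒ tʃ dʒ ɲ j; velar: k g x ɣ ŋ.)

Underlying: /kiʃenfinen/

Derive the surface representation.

[kiʃẽnfĩnẽn]

Rule 1: /e/ before nasal /n/ → [ẽ]
Rule 1: /i/ before nasal /n/ → [ĩ]
Rule 1: /e/ before nasal /n/ → [ẽ]
After rule 1: kiʃẽnfĩnẽn
Rule 2: no segment meets the rule's conditions; no change.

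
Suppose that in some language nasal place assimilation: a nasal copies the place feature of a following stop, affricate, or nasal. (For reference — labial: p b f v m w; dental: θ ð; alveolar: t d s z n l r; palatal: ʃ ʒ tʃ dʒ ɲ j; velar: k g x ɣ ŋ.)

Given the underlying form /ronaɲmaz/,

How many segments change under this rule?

/ɲ/ before /m/ (labial) → [m]
1 segment changes.

1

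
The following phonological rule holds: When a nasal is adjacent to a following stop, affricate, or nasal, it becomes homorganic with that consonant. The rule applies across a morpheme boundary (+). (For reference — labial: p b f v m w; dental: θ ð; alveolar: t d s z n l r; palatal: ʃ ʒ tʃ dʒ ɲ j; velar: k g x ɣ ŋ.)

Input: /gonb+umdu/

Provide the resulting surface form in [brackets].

[gomb+undu]

/n/ before /b/ (labial) → [m]
/m/ before /d/ (alveolar) → [n]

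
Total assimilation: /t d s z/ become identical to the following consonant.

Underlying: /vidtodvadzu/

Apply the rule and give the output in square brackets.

/d/ before /t/ → [t] (total assimilation)
/d/ before /v/ → [v] (total assimilation)
/d/ before /z/ → [z] (total assimilation)

[vittovvazzu]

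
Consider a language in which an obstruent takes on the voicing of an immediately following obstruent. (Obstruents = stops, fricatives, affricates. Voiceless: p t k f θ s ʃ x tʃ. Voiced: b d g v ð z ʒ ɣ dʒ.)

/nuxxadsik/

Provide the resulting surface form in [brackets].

/d/ before /s/ (voiceless) → [t]

[nuxxatsik]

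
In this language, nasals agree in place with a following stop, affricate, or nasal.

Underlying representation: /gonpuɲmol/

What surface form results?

/n/ before /p/ (labial) → [m]
/ɲ/ before /m/ (labial) → [m]

[gompummol]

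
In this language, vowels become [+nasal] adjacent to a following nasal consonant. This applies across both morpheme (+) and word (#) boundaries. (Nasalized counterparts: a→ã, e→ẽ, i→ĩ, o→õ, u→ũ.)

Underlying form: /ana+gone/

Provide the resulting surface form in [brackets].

/a/ before nasal /n/ → [ã]
/o/ before nasal /n/ → [õ]

[ãna+gõne]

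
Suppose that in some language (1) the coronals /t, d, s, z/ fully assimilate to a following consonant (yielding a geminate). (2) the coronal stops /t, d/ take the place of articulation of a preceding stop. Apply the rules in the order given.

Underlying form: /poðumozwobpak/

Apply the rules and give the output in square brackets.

[poðumowwobpak]

Rule 1: /z/ before /w/ → [w] (total assimilation)
After rule 1: poðumowwobpak
Rule 2: no segment meets the rule's conditions; no change.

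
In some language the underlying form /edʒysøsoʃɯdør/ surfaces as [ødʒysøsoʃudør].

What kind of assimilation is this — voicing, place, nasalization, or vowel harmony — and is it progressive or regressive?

/e/→[ø] /ɯ/→[u].
Vowels agree with the last vowel, so the harmony is regressive.

vowel harmony, regressive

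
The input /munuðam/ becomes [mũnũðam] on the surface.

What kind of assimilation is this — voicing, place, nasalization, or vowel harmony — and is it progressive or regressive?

/u/→[ũ] /u/→[ũ].
Each target copies a feature from the preceding segment, so the direction is progressive.

nasalization, progressive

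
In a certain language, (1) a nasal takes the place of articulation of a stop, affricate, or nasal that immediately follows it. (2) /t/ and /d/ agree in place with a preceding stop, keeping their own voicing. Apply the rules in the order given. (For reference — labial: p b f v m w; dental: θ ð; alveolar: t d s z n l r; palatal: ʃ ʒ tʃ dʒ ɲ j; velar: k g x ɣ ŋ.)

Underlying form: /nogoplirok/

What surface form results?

Rule 1: no segment meets the rule's conditions; no change.
After rule 1: nogoplirok
Rule 2: no segment meets the rule's conditions; no change.

[nogoplirok]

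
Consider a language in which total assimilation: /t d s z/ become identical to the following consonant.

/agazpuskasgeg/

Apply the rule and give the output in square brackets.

[agappukkaggeg]

/z/ before /p/ → [p] (total assimilation)
/s/ before /k/ → [k] (total assimilation)
/s/ before /g/ → [g] (total assimilation)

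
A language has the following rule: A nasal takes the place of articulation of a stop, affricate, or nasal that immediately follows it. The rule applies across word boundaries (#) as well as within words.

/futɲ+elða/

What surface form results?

no segment meets the rule's conditions; no change.

[futɲ+elða]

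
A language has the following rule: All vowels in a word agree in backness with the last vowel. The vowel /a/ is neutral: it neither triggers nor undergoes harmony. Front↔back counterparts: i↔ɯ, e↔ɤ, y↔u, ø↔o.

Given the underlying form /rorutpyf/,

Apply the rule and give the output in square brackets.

/o/ harmonizes with /y/ ([-back]) → [ø]
/u/ harmonizes with /y/ ([-back]) → [y]

[rørytpyf]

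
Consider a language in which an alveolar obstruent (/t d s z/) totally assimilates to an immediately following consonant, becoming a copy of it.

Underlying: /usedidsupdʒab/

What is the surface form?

[usedissupdʒab]

/d/ before /s/ → [s] (total assimilation)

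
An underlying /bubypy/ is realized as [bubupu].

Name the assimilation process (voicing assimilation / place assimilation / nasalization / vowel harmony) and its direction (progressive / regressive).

vowel harmony, progressive

/y/→[u] /y/→[u].
Vowels agree with the first vowel, so the harmony is progressive.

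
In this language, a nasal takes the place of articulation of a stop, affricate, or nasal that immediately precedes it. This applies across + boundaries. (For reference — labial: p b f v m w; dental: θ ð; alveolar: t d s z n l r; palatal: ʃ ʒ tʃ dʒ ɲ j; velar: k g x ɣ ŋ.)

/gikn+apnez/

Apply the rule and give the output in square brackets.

/n/ after /k/ (velar) → [ŋ]
/n/ after /p/ (labial) → [m]

[gikŋ+apmez]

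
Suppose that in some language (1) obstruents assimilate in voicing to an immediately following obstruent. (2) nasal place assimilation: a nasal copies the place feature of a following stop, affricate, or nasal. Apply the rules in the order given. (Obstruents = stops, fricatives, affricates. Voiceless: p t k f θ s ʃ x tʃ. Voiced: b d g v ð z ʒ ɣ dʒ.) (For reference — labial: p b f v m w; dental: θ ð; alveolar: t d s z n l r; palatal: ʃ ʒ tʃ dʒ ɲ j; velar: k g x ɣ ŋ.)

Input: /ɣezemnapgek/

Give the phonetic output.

[ɣezennabgek]

Rule 1: /p/ before /g/ (voiced) → [b]
After rule 1: ɣezemnabgek
Rule 2: /m/ before /n/ (alveolar) → [n]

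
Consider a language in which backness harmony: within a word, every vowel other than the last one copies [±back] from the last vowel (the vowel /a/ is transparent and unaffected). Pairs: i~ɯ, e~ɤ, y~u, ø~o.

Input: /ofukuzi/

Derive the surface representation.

[øfykyzi]

/o/ harmonizes with /i/ ([-back]) → [ø]
/u/ harmonizes with /i/ ([-back]) → [y]
/u/ harmonizes with /i/ ([-back]) → [y]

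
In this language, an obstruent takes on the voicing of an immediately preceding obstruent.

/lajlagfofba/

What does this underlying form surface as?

[lajlagvofpa]

/f/ after /g/ (voiced) → [v]
/b/ after /f/ (voiceless) → [p]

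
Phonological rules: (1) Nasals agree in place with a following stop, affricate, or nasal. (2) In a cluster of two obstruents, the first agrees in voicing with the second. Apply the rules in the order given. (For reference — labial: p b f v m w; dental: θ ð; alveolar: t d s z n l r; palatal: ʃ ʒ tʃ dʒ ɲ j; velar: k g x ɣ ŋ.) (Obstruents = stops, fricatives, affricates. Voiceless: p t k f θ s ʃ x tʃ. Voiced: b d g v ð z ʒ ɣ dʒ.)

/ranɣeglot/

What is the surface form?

Rule 1: no segment meets the rule's conditions; no change.
After rule 1: ranɣeglot
Rule 2: no segment meets the rule's conditions; no change.

[ranɣeglot]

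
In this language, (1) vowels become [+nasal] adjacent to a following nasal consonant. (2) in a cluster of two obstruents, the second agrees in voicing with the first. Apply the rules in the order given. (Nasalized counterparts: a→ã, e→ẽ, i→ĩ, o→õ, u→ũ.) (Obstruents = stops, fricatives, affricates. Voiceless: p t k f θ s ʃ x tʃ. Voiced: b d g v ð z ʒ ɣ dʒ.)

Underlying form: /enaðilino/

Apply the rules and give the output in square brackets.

[ẽnaðilĩno]

Rule 1: /e/ before nasal /n/ → [ẽ]
Rule 1: /i/ before nasal /n/ → [ĩ]
After rule 1: ẽnaðilĩno
Rule 2: no segment meets the rule's conditions; no change.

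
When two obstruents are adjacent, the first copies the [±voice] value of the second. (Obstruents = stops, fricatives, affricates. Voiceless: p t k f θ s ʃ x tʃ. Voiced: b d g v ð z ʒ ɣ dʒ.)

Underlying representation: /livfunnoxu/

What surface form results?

/v/ before /f/ (voiceless) → [f]

[liffunnoxu]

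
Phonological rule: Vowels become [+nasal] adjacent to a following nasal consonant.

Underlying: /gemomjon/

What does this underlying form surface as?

[gẽmõmjõn]

/e/ before nasal /m/ → [ẽ]
/o/ before nasal /m/ → [õ]
/o/ before nasal /n/ → [õ]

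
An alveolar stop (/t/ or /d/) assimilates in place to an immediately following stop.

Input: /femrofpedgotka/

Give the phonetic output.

/d/ before /g/ (velar) → [g]
/t/ before /k/ (velar) → [k]

[femrofpeggokka]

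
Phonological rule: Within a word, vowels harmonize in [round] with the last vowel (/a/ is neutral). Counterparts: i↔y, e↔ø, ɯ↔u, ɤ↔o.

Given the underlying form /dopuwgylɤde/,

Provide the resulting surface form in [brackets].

[dɤpɯwgilɤde]

/o/ harmonizes with /e/ ([-round]) → [ɤ]
/u/ harmonizes with /e/ ([-round]) → [ɯ]
/y/ harmonizes with /e/ ([-round]) → [i]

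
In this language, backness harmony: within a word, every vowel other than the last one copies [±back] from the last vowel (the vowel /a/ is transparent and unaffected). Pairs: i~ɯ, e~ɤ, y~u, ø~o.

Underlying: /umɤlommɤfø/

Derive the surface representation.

/u/ harmonizes with /ø/ ([-back]) → [y]
/ɤ/ harmonizes with /ø/ ([-back]) → [e]
/o/ harmonizes with /ø/ ([-back]) → [ø]
/ɤ/ harmonizes with /ø/ ([-back]) → [e]

[ymelømmefø]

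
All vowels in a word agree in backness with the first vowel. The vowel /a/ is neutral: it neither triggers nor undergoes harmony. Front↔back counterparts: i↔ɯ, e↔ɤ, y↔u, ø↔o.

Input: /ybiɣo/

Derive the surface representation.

[ybiɣø]

/o/ harmonizes with /y/ ([-back]) → [ø]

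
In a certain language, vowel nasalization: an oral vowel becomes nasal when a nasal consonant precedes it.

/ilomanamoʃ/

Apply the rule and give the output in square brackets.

[ilomãnãmõʃ]

/a/ after nasal /m/ → [ã]
/a/ after nasal /n/ → [ã]
/o/ after nasal /m/ → [õ]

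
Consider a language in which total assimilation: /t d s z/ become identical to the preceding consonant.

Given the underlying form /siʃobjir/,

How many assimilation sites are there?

0

No segment meets the rule's conditions.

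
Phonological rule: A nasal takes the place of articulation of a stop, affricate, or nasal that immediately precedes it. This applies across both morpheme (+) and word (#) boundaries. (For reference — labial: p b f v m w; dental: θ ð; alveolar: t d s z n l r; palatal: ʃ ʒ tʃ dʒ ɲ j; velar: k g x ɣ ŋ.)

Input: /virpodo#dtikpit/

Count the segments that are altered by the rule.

No segment meets the rule's conditions.

0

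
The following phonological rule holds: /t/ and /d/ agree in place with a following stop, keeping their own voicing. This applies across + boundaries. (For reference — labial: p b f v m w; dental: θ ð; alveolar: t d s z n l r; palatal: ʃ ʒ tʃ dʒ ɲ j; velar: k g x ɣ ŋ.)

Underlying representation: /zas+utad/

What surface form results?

[zas+utad]

no segment meets the rule's conditions; no change.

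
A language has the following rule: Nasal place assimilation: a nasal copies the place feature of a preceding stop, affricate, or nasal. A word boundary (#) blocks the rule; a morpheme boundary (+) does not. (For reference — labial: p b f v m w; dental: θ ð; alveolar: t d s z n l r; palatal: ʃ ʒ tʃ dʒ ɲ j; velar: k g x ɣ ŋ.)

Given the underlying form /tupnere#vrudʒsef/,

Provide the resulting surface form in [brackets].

/n/ after /p/ (labial) → [m]

[tupmere#vrudʒsef]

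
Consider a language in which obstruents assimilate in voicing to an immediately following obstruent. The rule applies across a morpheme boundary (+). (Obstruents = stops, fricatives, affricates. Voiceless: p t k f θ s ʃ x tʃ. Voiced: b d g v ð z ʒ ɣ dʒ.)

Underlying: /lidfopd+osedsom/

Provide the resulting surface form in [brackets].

[litfobd+osetsom]

/d/ before /f/ (voiceless) → [t]
/p/ before /d/ (voiced) → [b]
/d/ before /s/ (voiceless) → [t]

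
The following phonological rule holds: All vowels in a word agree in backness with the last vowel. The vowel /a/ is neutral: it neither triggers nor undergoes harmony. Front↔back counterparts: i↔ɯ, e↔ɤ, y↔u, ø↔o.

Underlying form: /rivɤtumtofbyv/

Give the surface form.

[rivetymtøfbyv]

/ɤ/ harmonizes with /y/ ([-back]) → [e]
/u/ harmonizes with /y/ ([-back]) → [y]
/o/ harmonizes with /y/ ([-back]) → [ø]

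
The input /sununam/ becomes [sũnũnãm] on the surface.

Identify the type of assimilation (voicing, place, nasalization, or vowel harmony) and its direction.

nasalization, regressive

/u/→[ũ] /u/→[ũ] /a/→[ã].
Each target copies a feature from the following segment, so the direction is regressive.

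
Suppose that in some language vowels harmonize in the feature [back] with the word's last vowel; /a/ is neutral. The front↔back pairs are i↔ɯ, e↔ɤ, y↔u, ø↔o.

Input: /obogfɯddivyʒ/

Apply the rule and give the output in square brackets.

[øbøgfiddivyʒ]

/o/ harmonizes with /y/ ([-back]) → [ø]
/o/ harmonizes with /y/ ([-back]) → [ø]
/ɯ/ harmonizes with /y/ ([-back]) → [i]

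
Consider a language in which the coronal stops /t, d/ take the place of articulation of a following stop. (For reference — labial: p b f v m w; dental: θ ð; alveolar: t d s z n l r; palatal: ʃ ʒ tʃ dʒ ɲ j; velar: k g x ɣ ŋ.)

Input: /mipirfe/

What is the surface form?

[mipirfe]

no segment meets the rule's conditions; no change.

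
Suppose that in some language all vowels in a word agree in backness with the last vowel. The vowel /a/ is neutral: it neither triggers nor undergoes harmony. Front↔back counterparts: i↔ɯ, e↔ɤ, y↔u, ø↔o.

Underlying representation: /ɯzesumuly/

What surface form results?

/ɯ/ harmonizes with /y/ ([-back]) → [i]
/u/ harmonizes with /y/ ([-back]) → [y]
/u/ harmonizes with /y/ ([-back]) → [y]

[izesymyly]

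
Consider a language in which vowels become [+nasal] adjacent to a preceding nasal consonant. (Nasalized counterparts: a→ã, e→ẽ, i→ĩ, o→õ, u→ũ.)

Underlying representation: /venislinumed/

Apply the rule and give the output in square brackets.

[venĩslinũmẽd]

/i/ after nasal /n/ → [ĩ]
/u/ after nasal /n/ → [ũ]
/e/ after nasal /m/ → [ẽ]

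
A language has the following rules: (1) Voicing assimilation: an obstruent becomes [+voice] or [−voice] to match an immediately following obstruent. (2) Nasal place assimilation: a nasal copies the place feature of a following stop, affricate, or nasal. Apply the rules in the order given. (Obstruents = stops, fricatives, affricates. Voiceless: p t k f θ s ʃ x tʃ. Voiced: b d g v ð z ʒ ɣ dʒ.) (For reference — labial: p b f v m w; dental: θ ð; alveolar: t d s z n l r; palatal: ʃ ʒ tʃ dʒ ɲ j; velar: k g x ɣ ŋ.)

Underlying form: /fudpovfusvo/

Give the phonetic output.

Rule 1: /d/ before /p/ (voiceless) → [t]
Rule 1: /v/ before /f/ (voiceless) → [f]
Rule 1: /s/ before /v/ (voiced) → [z]
After rule 1: futpoffuzvo
Rule 2: no segment meets the rule's conditions; no change.

[futpoffuzvo]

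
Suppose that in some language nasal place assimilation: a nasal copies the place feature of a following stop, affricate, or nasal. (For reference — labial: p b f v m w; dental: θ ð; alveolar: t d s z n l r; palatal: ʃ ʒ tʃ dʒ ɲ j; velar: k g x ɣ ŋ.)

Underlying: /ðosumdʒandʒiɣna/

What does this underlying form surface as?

[ðosuɲdʒaɲdʒiɣna]

/m/ before /dʒ/ (palatal) → [ɲ]
/n/ before /dʒ/ (palatal) → [ɲ]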